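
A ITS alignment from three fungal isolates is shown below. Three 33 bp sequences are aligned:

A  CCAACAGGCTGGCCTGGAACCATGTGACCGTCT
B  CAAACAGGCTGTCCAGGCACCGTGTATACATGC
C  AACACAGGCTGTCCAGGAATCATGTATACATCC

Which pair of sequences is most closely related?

B and C

A–B: 11/33 differ, p = 0.333, d = 0.441.
A–C: 11/33 differ, p = 0.333, d = 0.441.
B–C: 6/33 differ, p = 0.182, d = 0.208.
The smallest distance is between B and C.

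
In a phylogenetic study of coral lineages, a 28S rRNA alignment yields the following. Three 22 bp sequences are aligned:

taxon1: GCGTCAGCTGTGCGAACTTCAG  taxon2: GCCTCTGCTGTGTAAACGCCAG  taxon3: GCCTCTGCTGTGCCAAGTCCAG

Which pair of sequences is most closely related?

taxon2 and taxon3

taxon1–taxon2: 6/22 differ, p = 0.273, d = 0.339.
taxon1–taxon3: 5/22 differ, p = 0.227, d = 0.271.
taxon2–taxon3: 4/22 differ, p = 0.182, d = 0.208.
The smallest distance is between taxon2 and taxon3.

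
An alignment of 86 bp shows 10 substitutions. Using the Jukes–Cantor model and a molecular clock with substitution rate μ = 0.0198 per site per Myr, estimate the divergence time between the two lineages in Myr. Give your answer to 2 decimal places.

3.19

p = 10/86 ≈ 0.116279.
d = −(3/4) ln(1 − 4p/3) = −0.75 ln(1 − 0.155039) = −0.75 ln(0.844961)
  = −0.75 × (-0.168465) = 0.126349 substitutions/site.
Under a molecular clock d = 2μt, so t = d/(2μ) = 0.126349 / (2 × 0.0198) = 3.19 Myr.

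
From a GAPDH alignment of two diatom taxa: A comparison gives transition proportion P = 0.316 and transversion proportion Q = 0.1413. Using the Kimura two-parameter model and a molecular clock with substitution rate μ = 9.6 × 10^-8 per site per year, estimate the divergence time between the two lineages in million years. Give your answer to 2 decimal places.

Under the Kimura two-parameter model, d = −½ ln(1 − 2P − Q) − ¼ ln(1 − 2Q).
1 − 2P − Q = 0.2267, giving −½ ln(0.2267) = 0.742064.
1 − 2Q = 0.7174, giving −¼ ln(0.7174) = 0.083030.
d = 0.742064 + 0.083030 = 0.825094.
Under a molecular clock d = 2μt, so t = d/(2μ) = 0.825094 / (2 × 9.6 × 10^-8) = 4.30 million years.

4.30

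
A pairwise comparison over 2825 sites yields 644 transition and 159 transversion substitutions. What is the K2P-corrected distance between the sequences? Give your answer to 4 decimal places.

P = 644/2825 ≈ 0.227965 and Q = 159/2825 ≈ 0.056283.
Under the Kimura two-parameter model, d = −½ ln(1 − 2P − Q) − ¼ ln(1 − 2Q).
1 − 2P − Q = 0.487787, giving −½ ln(0.487787) = 0.358938.
1 − 2Q = 0.887434, giving −¼ ln(0.887434) = 0.029855.
d = 0.358938 + 0.029855 = 0.388793.

0.3888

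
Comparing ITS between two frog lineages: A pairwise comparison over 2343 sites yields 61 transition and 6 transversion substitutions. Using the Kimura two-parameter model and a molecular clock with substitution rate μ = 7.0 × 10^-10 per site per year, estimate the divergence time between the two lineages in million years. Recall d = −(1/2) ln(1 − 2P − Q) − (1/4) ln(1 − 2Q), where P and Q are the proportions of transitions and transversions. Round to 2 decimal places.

20.98

P = 61/2343 ≈ 0.026035 and Q = 6/2343 ≈ 0.002561.
Under the Kimura two-parameter model, d = −½ ln(1 − 2P − Q) − ¼ ln(1 − 2Q).
1 − 2P − Q = 0.945369, giving −½ ln(0.945369) = 0.028090.
1 − 2Q = 0.994878, giving −¼ ln(0.994878) = 0.001284.
d = 0.028090 + 0.001284 = 0.029374.
Under a molecular clock d = 2μt, so t = d/(2μ) = 0.029374 / (2 × 7.0 × 10^-10) = 20.98 million years.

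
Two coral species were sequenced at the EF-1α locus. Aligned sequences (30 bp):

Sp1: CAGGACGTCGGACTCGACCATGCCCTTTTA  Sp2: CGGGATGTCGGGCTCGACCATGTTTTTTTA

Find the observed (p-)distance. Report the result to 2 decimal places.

The sequences differ at 6 of 30 positions (sites 2, 6, 12, 23, 24, 25).
p = 6/30 = 0.20.

0.20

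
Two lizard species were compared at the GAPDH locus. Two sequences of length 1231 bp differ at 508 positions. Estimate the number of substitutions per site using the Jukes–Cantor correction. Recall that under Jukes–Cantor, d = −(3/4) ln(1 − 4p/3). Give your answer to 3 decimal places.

0.599

p = 508/1231 ≈ 0.412673.
d = −(3/4) ln(1 − 4p/3) = −0.75 ln(1 − 0.550231) = −0.75 ln(0.449769)
  = −0.75 × (-0.799021) = 0.599266 substitutions/site.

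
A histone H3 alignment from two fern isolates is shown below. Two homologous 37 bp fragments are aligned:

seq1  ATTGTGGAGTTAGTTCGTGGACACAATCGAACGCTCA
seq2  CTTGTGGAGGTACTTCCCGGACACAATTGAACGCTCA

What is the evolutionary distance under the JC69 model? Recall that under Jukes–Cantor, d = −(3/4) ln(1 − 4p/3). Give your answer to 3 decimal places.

0.183

The sequences differ at 6 of 37 sites (1, 10, 13, 17, 18, 28), so p = 6/37 ≈ 0.162162.
d = −(3/4) ln(1 − 4p/3) = −0.75 ln(1 − 0.216216) = −0.75 ln(0.783784)
  = −0.75 × (-0.243622) = 0.182717 substitutions/site.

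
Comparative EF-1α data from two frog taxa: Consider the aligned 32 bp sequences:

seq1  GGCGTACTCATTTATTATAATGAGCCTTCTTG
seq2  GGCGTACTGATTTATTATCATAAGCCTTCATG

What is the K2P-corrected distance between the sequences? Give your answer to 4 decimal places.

Of 32 sites, 1 differences are transitions and 3 are transversions, so P = 1/32 = 0.03125 and Q = 3/32 = 0.09375.
Under the Kimura two-parameter model, d = −½ ln(1 − 2P − Q) − ¼ ln(1 − 2Q).
1 − 2P − Q = 0.84375, giving −½ ln(0.84375) = 0.084950.
1 − 2Q = 0.8125, giving −¼ ln(0.8125) = 0.051910.
d = 0.084950 + 0.051910 = 0.136860.

0.1369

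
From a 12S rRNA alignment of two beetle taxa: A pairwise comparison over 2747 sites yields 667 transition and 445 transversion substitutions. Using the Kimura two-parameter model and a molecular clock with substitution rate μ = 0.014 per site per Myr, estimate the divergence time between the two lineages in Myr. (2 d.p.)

22.12

P = 667/2747 ≈ 0.24281 and Q = 445/2747 ≈ 0.161995.
Under the Kimura two-parameter model, d = −½ ln(1 − 2P − Q) − ¼ ln(1 − 2Q).
1 − 2P − Q = 0.352385, giving −½ ln(0.352385) = 0.521515.
1 − 2Q = 0.67601, giving −¼ ln(0.67601) = 0.097887.
d = 0.521515 + 0.097887 = 0.619402.
Under a molecular clock d = 2μt, so t = d/(2μ) = 0.619402 / (2 × 0.014) = 22.12 Myr.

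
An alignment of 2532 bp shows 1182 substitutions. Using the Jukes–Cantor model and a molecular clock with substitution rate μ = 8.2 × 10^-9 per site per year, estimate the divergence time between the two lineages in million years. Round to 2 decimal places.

p = 1182/2532 ≈ 0.466825.
d = −(3/4) ln(1 − 4p/3) = −0.75 ln(1 − 0.622433) = −0.75 ln(0.377567)
  = −0.75 × (-0.974007) = 0.730505 substitutions/site.
Under a molecular clock d = 2μt, so t = d/(2μ) = 0.730505 / (2 × 8.2 × 10^-9) = 44.54 million years.

44.54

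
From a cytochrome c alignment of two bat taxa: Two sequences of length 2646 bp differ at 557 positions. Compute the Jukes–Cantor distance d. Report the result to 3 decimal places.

p = 557/2646 ≈ 0.210506.
d = −(3/4) ln(1 − 4p/3) = −0.75 ln(1 − 0.280675) = −0.75 ln(0.719325)
  = −0.75 × (-0.329442) = 0.247082 substitutions/site.

0.247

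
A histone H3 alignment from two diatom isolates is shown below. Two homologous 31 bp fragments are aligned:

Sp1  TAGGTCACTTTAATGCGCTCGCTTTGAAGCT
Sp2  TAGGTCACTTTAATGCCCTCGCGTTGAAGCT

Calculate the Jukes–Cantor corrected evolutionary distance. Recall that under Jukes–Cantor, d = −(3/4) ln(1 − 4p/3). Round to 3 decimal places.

The sequences differ at 2 of 31 sites (17, 23), so p = 2/31 ≈ 0.064516.
d = −(3/4) ln(1 − 4p/3) = −0.75 ln(1 − 0.086021) = −0.75 ln(0.913979)
  = −0.75 × (-0.089948) = 0.067461 substitutions/site.

0.067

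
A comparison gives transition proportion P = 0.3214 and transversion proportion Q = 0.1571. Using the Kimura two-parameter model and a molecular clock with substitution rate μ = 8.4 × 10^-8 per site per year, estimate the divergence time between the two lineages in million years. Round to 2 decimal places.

5.35

Under the Kimura two-parameter model, d = −½ ln(1 − 2P − Q) − ¼ ln(1 − 2Q).
1 − 2P − Q = 0.2001, giving −½ ln(0.2001) = 0.804469.
1 − 2Q = 0.6858, giving −¼ ln(0.6858) = 0.094292.
d = 0.804469 + 0.094292 = 0.898761.
Under a molecular clock d = 2μt, so t = d/(2μ) = 0.898761 / (2 × 8.4 × 10^-8) = 5.35 million years.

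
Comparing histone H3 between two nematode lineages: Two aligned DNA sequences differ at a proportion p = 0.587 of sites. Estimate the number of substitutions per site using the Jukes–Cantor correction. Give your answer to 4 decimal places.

d = −(3/4) ln(1 − 4p/3) = −0.75 ln(1 − 0.782667) = −0.75 ln(0.217333)
  = −0.75 × (-1.526325) = 1.144744 substitutions/site.

1.1447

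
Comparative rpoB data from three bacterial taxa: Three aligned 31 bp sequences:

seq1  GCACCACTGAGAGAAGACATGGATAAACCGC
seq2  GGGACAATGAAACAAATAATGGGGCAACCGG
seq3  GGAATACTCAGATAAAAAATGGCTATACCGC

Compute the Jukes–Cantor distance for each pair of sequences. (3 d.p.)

seq1–seq2: 13/31 sites differ → p ≈ 0.419355, d = −0.75 ln(1 − 0.55914) = 0.614271 ≈ 0.614.
seq1–seq3: 9/31 sites differ → p ≈ 0.290323, d = −0.75 ln(1 − 0.387097) = 0.367161 ≈ 0.367.
seq2–seq3: 12/31 sites differ → p ≈ 0.387097, d = −0.75 ln(1 − 0.516129) = 0.544453 ≈ 0.544.

d(seq1,seq2) = 0.614, d(seq1,seq3) = 0.367, d(seq2,seq3) = 0.544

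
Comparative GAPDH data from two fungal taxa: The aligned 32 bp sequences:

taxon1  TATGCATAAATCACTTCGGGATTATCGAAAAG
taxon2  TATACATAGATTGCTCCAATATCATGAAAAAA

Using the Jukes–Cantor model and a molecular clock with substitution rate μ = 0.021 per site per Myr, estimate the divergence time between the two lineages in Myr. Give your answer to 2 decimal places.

12.38

The sequences differ at 12 of 32 sites, so p = 12/32 = 0.375.
d = −(3/4) ln(1 − 4p/3) = −0.75 ln(1 − 0.5) = −0.75 ln(0.5)
  = −0.75 × (-0.693147) = 0.519860 substitutions/site.
Under a molecular clock d = 2μt, so t = d/(2μ) = 0.519860 / (2 × 0.021) = 12.38 Myr.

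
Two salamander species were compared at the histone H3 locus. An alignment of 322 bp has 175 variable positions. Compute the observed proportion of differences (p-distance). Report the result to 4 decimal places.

p = 175/322 = 0.543478… ≈ 0.5435 (to 4 d.p.).

0.5435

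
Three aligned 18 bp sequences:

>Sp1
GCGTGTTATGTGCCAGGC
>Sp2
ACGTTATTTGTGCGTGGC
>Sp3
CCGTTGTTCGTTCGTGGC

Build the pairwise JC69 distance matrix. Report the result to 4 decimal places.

d(Sp1,Sp2) = 0.4408, d(Sp1,Sp3) = 0.6735, d(Sp2,Sp3) = 0.2635

Sp1–Sp2: 6/18 sites differ → p ≈ 0.333333, d = −0.75 ln(1 − 0.444444) = 0.440839 ≈ 0.4408.
Sp1–Sp3: 8/18 sites differ → p ≈ 0.444444, d = −0.75 ln(1 − 0.592592) = 0.673455 ≈ 0.6735.
Sp2–Sp3: 4/18 sites differ → p ≈ 0.222222, d = −0.75 ln(1 − 0.296296) = 0.263548 ≈ 0.2635.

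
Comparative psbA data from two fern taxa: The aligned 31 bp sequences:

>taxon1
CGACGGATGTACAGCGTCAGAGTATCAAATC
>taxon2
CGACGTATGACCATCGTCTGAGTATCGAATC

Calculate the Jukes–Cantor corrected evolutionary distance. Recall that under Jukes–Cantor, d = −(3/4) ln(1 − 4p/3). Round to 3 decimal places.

0.224

The sequences differ at 6 of 31 sites (6, 10, 11, 14, 19, 27), so p = 6/31 ≈ 0.193548.
d = −(3/4) ln(1 − 4p/3) = −0.75 ln(1 − 0.258064) = −0.75 ln(0.741936)
  = −0.75 × (-0.298492) = 0.223869 substitutions/site.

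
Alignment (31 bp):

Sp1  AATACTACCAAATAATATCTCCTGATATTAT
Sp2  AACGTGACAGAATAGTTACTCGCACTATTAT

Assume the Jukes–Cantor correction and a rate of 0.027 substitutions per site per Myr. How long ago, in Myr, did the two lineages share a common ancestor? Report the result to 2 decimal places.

The sequences differ at 13 of 31 sites, so p = 13/31 ≈ 0.419355.
d = −(3/4) ln(1 − 4p/3) = −0.75 ln(1 − 0.55914) = −0.75 ln(0.44086)
  = −0.75 × (-0.819028) = 0.614271 substitutions/site.
Under a molecular clock d = 2μt, so t = d/(2μ) = 0.614271 / (2 × 0.027) = 11.38 Myr.

11.38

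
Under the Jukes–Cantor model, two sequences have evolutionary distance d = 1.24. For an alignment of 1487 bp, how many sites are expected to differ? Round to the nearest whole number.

902

Invert JC69: p = (3/4)(1 − e^(−4d/3)) = 0.75 × (1 − e^(-1.653333)) = 0.75 × (1 − 0.191411) = 0.606442.
Expected differing sites = pL ≈ 0.606442 × 1487 = 901.779254 ≈ 902.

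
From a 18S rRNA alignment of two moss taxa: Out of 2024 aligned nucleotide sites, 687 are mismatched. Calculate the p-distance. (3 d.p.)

0.339

p = 687/2024 = 0.339426… ≈ 0.339 (to 3 d.p.).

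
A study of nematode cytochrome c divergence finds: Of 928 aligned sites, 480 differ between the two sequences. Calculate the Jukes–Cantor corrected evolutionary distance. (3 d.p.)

0.878

p = 480/928 ≈ 0.517241.
d = −(3/4) ln(1 − 4p/3) = −0.75 ln(1 − 0.689655) = −0.75 ln(0.310345)
  = −0.75 × (-1.170071) = 0.877553 substitutions/site.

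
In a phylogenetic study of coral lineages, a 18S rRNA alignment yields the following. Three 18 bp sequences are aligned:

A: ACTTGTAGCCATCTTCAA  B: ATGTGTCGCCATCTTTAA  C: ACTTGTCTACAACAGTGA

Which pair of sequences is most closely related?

A and B

A–B: 4/18 differ, p = 0.222, d = 0.264.
A–C: 8/18 differ, p = 0.444, d = 0.673.
B–C: 8/18 differ, p = 0.444, d = 0.673.
The smallest distance is between A and B.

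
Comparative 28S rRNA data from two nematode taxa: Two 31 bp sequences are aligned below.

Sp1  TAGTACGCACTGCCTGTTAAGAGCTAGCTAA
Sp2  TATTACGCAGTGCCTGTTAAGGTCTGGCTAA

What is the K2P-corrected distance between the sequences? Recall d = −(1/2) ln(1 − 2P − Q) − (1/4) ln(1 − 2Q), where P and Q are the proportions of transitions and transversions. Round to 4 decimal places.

0.1817

Of 31 sites, 2 differences are transitions and 3 are transversions, so P = 2/31 ≈ 0.064516 and Q = 3/31 ≈ 0.096774.
Under the Kimura two-parameter model, d = −½ ln(1 − 2P − Q) − ¼ ln(1 − 2Q).
1 − 2P − Q = 0.774194, giving −½ ln(0.774194) = 0.127966.
1 − 2Q = 0.806452, giving −¼ ln(0.806452) = 0.053778.
d = 0.127966 + 0.053778 = 0.181744.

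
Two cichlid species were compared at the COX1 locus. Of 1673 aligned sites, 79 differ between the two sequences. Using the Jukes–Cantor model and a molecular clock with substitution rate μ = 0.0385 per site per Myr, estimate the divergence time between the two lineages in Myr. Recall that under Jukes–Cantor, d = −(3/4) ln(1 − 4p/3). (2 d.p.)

0.63

p = 79/1673 ≈ 0.047221.
d = −(3/4) ln(1 − 4p/3) = −0.75 ln(1 − 0.062961) = −0.75 ln(0.937039)
  = −0.75 × (-0.065030) = 0.048773 substitutions/site.
Under a molecular clock d = 2μt, so t = d/(2μ) = 0.048773 / (2 × 0.0385) = 0.63 Myr.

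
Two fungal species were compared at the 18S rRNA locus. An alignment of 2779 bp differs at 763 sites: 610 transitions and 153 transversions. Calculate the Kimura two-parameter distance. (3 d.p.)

0.370

P = 610/2779 ≈ 0.219503 and Q = 153/2779 ≈ 0.055056.
Under the Kimura two-parameter model, d = −½ ln(1 − 2P − Q) − ¼ ln(1 − 2Q).
1 − 2P − Q = 0.505938, giving −½ ln(0.505938) = 0.340671.
1 − 2Q = 0.889888, giving −¼ ln(0.889888) = 0.029165.
d = 0.340671 + 0.029165 = 0.369836.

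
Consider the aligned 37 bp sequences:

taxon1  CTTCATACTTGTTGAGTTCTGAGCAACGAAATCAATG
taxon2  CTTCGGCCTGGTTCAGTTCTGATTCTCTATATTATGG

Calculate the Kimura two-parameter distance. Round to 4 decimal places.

0.5333

Of 37 sites, 3 differences are transitions and 11 are transversions, so P = 3/37 ≈ 0.081081 and Q = 11/37 ≈ 0.297297.
Under the Kimura two-parameter model, d = −½ ln(1 − 2P − Q) − ¼ ln(1 − 2Q).
1 − 2P − Q = 0.540541, giving −½ ln(0.540541) = 0.307592.
1 − 2Q = 0.405406, giving −¼ ln(0.405406) = 0.225717.
d = 0.307592 + 0.225717 = 0.533309.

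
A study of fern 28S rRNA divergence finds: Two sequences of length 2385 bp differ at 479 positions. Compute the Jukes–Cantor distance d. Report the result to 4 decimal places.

0.2338

p = 479/2385 ≈ 0.200839.
d = −(3/4) ln(1 − 4p/3) = −0.75 ln(1 − 0.267785) = −0.75 ln(0.732215)
  = −0.75 × (-0.311681) = 0.233761 substitutions/site.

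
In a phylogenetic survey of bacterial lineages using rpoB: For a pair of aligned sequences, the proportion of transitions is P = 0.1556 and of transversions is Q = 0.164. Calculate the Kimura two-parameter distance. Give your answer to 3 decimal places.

Under the Kimura two-parameter model, d = −½ ln(1 − 2P − Q) − ¼ ln(1 − 2Q).
1 − 2P − Q = 0.5248, giving −½ ln(0.5248) = 0.322369.
1 − 2Q = 0.672, giving −¼ ln(0.672) = 0.099374.
d = 0.322369 + 0.099374 = 0.421743.

0.422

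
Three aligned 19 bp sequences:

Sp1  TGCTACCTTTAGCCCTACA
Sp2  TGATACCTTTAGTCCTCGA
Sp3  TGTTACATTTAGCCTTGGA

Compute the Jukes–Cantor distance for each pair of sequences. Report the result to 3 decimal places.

Sp1–Sp2: 4/19 sites differ → p ≈ 0.210526, d = −0.75 ln(1 − 0.280701) = 0.247109 ≈ 0.247.
Sp1–Sp3: 5/19 sites differ → p ≈ 0.263158, d = −0.75 ln(1 − 0.350877) = 0.324100 ≈ 0.324.
Sp2–Sp3: 5/19 sites differ → p ≈ 0.263158, d = −0.75 ln(1 − 0.350877) = 0.324100 ≈ 0.324.

d(Sp1,Sp2) = 0.247, d(Sp1,Sp3) = 0.324, d(Sp2,Sp3) = 0.324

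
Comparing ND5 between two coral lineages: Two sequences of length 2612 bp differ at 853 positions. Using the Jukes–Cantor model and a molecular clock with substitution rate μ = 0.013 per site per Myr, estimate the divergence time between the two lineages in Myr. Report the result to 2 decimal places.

16.49

p = 853/2612 ≈ 0.32657.
d = −(3/4) ln(1 − 4p/3) = −0.75 ln(1 − 0.435427) = −0.75 ln(0.564573)
  = −0.75 × (-0.571686) = 0.428765 substitutions/site.
Under a molecular clock d = 2μt, so t = d/(2μ) = 0.428765 / (2 × 0.013) = 16.49 Myr.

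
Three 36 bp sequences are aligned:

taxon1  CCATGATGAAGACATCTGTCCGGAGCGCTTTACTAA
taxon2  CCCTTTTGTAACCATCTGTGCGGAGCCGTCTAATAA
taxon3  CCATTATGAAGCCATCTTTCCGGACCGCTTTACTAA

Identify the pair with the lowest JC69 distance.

taxon1 and taxon3

taxon1–taxon2: 11/36 differ, p = 0.306, d = 0.392.
taxon1–taxon3: 4/36 differ, p = 0.111, d = 0.120.
taxon2–taxon3: 11/36 differ, p = 0.306, d = 0.392.
The smallest distance is between taxon1 and taxon3.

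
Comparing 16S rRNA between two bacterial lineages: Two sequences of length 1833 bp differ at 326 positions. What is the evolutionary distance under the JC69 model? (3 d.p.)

p = 326/1833 ≈ 0.177851.
d = −(3/4) ln(1 − 4p/3) = −0.75 ln(1 − 0.237135) = −0.75 ln(0.762865)
  = −0.75 × (-0.270674) = 0.203006 substitutions/site.

0.203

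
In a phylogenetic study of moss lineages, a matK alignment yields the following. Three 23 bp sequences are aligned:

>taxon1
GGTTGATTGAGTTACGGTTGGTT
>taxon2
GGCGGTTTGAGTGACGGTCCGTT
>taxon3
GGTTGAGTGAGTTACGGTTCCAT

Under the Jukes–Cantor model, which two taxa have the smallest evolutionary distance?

taxon1 and taxon3

taxon1–taxon2: 6/23 differ, p = 0.261, d = 0.321.
taxon1–taxon3: 4/23 differ, p = 0.174, d = 0.198.
taxon2–taxon3: 8/23 differ, p = 0.348, d = 0.467.
The smallest distance is between taxon1 and taxon3.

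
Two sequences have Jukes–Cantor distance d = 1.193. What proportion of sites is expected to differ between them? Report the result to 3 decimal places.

p = (3/4)(1 − e^(−4d/3)) = 0.75 × (1 − e^(-1.590667)) = 0.75 × (1 − 0.203790) = 0.597158.

0.597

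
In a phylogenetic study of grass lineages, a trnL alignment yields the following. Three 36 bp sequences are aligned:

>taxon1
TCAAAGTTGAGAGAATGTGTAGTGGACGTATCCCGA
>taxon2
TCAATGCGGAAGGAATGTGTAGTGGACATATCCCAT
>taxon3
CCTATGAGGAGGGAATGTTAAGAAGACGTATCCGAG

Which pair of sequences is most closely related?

taxon1 and taxon2

taxon1–taxon2: 8/36 differ, p = 0.222, d = 0.264.
taxon1–taxon3: 13/36 differ, p = 0.361, d = 0.493.
taxon2–taxon3: 11/36 differ, p = 0.306, d = 0.392.
The smallest distance is between taxon1 and taxon2.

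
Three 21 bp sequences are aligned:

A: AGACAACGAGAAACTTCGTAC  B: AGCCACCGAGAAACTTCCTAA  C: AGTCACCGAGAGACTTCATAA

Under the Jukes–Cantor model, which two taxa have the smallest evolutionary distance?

B and C

A–B: 4/21 differ, p = 0.190, d = 0.220.
A–C: 5/21 differ, p = 0.238, d = 0.286.
B–C: 3/21 differ, p = 0.143, d = 0.158.
The smallest distance is between B and C.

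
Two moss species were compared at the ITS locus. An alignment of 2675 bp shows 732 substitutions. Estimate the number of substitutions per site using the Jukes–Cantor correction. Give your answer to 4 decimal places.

0.3404

p = 732/2675 ≈ 0.273645.
d = −(3/4) ln(1 − 4p/3) = −0.75 ln(1 − 0.36486) = −0.75 ln(0.63514)
  = −0.75 × (-0.453910) = 0.340433 substitutions/site.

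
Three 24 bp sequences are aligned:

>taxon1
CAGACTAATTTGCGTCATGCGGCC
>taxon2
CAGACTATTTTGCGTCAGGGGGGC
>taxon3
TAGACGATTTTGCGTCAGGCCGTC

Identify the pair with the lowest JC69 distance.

taxon1 and taxon2

taxon1–taxon2: 4/24 differ, p = 0.167, d = 0.188.
taxon1–taxon3: 6/24 differ, p = 0.250, d = 0.304.
taxon2–taxon3: 5/24 differ, p = 0.208, d = 0.244.
The smallest distance is between taxon1 and taxon2.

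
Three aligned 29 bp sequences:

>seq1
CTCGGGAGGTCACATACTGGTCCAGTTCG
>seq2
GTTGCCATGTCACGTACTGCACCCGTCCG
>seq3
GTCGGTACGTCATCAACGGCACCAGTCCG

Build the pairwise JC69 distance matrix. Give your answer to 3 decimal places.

seq1–seq2: 10/29 sites differ → p ≈ 0.344828, d = −0.75 ln(1 − 0.459771) = 0.461822 ≈ 0.462.
seq1–seq3: 10/29 sites differ → p ≈ 0.344828, d = −0.75 ln(1 − 0.459771) = 0.461822 ≈ 0.462.
seq2–seq3: 9/29 sites differ → p ≈ 0.310345, d = −0.75 ln(1 − 0.413793) = 0.400562 ≈ 0.401.

d(seq1,seq2) = 0.462, d(seq1,seq3) = 0.462, d(seq2,seq3) = 0.401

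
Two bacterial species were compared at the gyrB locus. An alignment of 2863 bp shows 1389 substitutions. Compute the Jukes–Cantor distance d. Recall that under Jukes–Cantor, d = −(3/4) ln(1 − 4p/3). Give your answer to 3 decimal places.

p = 1389/2863 ≈ 0.485155.
d = −(3/4) ln(1 − 4p/3) = −0.75 ln(1 − 0.646873) = −0.75 ln(0.353127)
  = −0.75 × (-1.040928) = 0.780696 substitutions/site.

0.781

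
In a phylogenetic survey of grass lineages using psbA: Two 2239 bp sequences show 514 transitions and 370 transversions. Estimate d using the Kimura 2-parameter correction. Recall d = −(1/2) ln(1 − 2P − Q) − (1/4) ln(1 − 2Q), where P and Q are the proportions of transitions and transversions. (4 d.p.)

P = 514/2239 ≈ 0.229567 and Q = 370/2239 ≈ 0.165252.
Under the Kimura two-parameter model, d = −½ ln(1 − 2P − Q) − ¼ ln(1 − 2Q).
1 − 2P − Q = 0.375614, giving −½ ln(0.375614) = 0.489597.
1 − 2Q = 0.669496, giving −¼ ln(0.669496) = 0.100308.
d = 0.489597 + 0.100308 = 0.589905.

0.5899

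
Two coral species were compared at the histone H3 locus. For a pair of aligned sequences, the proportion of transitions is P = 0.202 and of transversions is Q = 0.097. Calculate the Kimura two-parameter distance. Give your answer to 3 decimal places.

Under the Kimura two-parameter model, d = −½ ln(1 − 2P − Q) − ¼ ln(1 − 2Q).
1 − 2P − Q = 0.499, giving −½ ln(0.499) = 0.347575.
1 − 2Q = 0.806, giving −¼ ln(0.806) = 0.053918.
d = 0.347575 + 0.053918 = 0.401493.

0.401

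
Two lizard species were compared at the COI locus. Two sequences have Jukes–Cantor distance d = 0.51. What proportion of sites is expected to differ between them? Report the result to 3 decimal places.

p = (3/4)(1 − e^(−4d/3)) = 0.75 × (1 − e^(-0.68)) = 0.75 × (1 − 0.506617) = 0.370037.

0.370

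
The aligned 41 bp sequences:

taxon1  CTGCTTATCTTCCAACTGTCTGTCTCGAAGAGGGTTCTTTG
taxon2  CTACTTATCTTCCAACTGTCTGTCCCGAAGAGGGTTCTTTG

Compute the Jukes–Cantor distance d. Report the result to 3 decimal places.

0.050

The sequences differ at 2 of 41 sites (3, 25), so p = 2/41 ≈ 0.04878.
d = −(3/4) ln(1 − 4p/3) = −0.75 ln(1 − 0.06504) = −0.75 ln(0.93496)
  = −0.75 × (-0.067252) = 0.050439 substitutions/site.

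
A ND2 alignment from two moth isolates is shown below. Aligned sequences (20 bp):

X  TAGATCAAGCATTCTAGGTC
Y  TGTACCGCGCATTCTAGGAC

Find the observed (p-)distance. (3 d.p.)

0.300

The sequences differ at 6 of 20 positions (sites 2, 3, 5, 7, 8, 19).
p = 6/20 = 0.300.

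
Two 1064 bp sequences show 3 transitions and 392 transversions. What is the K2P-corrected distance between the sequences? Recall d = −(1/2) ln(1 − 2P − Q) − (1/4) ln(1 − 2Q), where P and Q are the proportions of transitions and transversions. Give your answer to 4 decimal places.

0.5680

P = 3/1064 ≈ 0.00282 and Q = 392/1064 ≈ 0.368421.
Under the Kimura two-parameter model, d = −½ ln(1 − 2P − Q) − ¼ ln(1 − 2Q).
1 − 2P − Q = 0.625939, giving −½ ln(0.625939) = 0.234251.
1 − 2Q = 0.263158, giving −¼ ln(0.263158) = 0.333750.
d = 0.234251 + 0.333750 = 0.568001.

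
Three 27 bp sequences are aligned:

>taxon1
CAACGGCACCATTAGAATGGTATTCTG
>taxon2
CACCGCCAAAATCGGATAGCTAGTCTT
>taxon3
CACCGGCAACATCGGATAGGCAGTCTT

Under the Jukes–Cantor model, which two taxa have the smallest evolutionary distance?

taxon1–taxon2: 11/27 differ, p = 0.407, d = 0.588.
taxon1–taxon3: 9/27 differ, p = 0.333, d = 0.441.
taxon2–taxon3: 4/27 differ, p = 0.148, d = 0.165.
The smallest distance is between taxon2 and taxon3.

taxon2 and taxon3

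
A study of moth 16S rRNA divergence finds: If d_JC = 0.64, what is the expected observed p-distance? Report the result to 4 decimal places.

0.4305

p = (3/4)(1 − e^(−4d/3)) = 0.75 × (1 − e^(-0.853333)) = 0.75 × (1 − 0.425993) = 0.430505.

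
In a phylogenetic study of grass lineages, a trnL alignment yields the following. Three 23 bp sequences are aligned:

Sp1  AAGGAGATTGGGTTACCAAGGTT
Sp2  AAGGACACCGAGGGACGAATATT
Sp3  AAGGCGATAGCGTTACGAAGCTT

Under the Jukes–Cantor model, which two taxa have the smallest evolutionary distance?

Sp1 and Sp3

Sp1–Sp2: 9/23 differ, p = 0.391, d = 0.553.
Sp1–Sp3: 5/23 differ, p = 0.217, d = 0.257.
Sp2–Sp3: 9/23 differ, p = 0.391, d = 0.553.
The smallest distance is between Sp1 and Sp3.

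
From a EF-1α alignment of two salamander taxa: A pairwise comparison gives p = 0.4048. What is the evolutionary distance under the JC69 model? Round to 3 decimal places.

0.582

d = −(3/4) ln(1 − 4p/3) = −0.75 ln(1 − 0.539733) = −0.75 ln(0.460267)
  = −0.75 × (-0.775949) = 0.581962 substitutions/site.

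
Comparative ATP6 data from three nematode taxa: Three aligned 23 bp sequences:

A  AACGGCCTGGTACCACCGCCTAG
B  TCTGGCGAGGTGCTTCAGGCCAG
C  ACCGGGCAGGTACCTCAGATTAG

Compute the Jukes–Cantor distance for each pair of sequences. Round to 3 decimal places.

d(A,B) = 0.761, d(A,C) = 0.390, d(B,C) = 0.553

A–B: 11/23 sites differ → p ≈ 0.478261, d = −0.75 ln(1 − 0.637681) = 0.761423 ≈ 0.761.
A–C: 7/23 sites differ → p ≈ 0.304348, d = −0.75 ln(1 − 0.405797) = 0.390401 ≈ 0.390.
B–C: 9/23 sites differ → p ≈ 0.391304, d = −0.75 ln(1 − 0.521739) = 0.553199 ≈ 0.553.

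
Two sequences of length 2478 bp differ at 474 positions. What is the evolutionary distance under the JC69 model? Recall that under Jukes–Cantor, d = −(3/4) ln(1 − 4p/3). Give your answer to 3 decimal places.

p = 474/2478 ≈ 0.191283.
d = −(3/4) ln(1 − 4p/3) = −0.75 ln(1 − 0.255044) = −0.75 ln(0.744956)
  = −0.75 × (-0.294430) = 0.220823 substitutions/site.

0.221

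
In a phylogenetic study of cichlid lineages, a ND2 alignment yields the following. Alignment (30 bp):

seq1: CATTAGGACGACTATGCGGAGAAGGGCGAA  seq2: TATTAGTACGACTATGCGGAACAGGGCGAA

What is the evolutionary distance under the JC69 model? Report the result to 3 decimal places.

0.147

The sequences differ at 4 of 30 sites (1, 7, 21, 22), so p = 4/30 ≈ 0.133333.
d = −(3/4) ln(1 − 4p/3) = −0.75 ln(1 − 0.177777) = −0.75 ln(0.822223)
  = −0.75 × (-0.195744) = 0.146808 substitutions/site.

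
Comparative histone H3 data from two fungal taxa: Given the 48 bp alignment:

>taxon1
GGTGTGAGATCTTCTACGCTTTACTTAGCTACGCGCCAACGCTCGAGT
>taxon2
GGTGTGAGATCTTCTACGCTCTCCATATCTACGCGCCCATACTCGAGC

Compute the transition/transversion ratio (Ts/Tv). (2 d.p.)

Transitions are A↔G and C↔T; transversions are all other mismatches.
Transitions: 4. Transversions: 4.
R = 4/4 = 1.00.

1.00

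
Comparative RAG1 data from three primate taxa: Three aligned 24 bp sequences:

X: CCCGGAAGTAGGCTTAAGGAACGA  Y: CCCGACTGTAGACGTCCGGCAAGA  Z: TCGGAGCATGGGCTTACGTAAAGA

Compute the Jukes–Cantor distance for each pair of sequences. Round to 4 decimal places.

X–Y: 9/24 sites differ → p = 0.375, d = −0.75 ln(1 − 0.5) = 0.519860 ≈ 0.5199.
X–Z: 10/24 sites differ → p ≈ 0.416667, d = −0.75 ln(1 − 0.555556) = 0.608198 ≈ 0.6082.
Y–Z: 11/24 sites differ → p ≈ 0.458333, d = −0.75 ln(1 − 0.611111) = 0.708346 ≈ 0.7083.

d(X,Y) = 0.5199, d(X,Z) = 0.6082, d(Y,Z) = 0.7083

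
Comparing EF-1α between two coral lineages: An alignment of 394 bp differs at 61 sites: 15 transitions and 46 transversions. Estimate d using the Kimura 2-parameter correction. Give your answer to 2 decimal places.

0.17

P = 15/394 ≈ 0.038071 and Q = 46/394 ≈ 0.116751.
Under the Kimura two-parameter model, d = −½ ln(1 − 2P − Q) − ¼ ln(1 − 2Q).
1 − 2P − Q = 0.807107, giving −½ ln(0.807107) = 0.107150.
1 − 2Q = 0.766498, giving −¼ ln(0.766498) = 0.066481.
d = 0.107150 + 0.066481 = 0.173631.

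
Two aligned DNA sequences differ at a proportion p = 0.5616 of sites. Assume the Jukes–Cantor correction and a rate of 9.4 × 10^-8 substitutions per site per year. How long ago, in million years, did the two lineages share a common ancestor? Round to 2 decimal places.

5.51

d = −(3/4) ln(1 − 4p/3) = −0.75 ln(1 − 0.7488) = −0.75 ln(0.2512)
  = −0.75 × (-1.381506) = 1.036130 substitutions/site.
Under a molecular clock d = 2μt, so t = d/(2μ) = 1.036130 / (2 × 9.4 × 10^-8) = 5.51 million years.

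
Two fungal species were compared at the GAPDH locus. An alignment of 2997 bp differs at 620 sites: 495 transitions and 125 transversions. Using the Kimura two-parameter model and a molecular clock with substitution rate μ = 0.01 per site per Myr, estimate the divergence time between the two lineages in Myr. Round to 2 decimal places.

12.72

P = 495/2997 ≈ 0.165165 and Q = 125/2997 ≈ 0.041708.
Under the Kimura two-parameter model, d = −½ ln(1 − 2P − Q) − ¼ ln(1 − 2Q).
1 − 2P − Q = 0.627962, giving −½ ln(0.627962) = 0.232638.
1 − 2Q = 0.916584, giving −¼ ln(0.916584) = 0.021775.
d = 0.232638 + 0.021775 = 0.254413.
Under a molecular clock d = 2μt, so t = d/(2μ) = 0.254413 / (2 × 0.01) = 12.72 Myr.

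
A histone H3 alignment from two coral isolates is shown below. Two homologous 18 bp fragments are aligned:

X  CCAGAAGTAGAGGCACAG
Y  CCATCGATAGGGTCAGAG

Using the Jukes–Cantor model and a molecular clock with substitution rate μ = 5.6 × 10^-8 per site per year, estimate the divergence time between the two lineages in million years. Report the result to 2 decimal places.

The sequences differ at 7 of 18 sites (4, 5, 6, 7, 11, 13, 16), so p = 7/18 ≈ 0.388889.
d = −(3/4) ln(1 − 4p/3) = −0.75 ln(1 − 0.518519) = −0.75 ln(0.481481)
  = −0.75 × (-0.730889) = 0.548167 substitutions/site.
Under a molecular clock d = 2μt, so t = d/(2μ) = 0.548167 / (2 × 5.6 × 10^-8) = 4.89 million years.

4.89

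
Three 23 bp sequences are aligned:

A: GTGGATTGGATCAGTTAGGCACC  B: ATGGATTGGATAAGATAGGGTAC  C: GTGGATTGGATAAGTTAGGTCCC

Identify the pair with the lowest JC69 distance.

A and C

A–B: 6/23 differ, p = 0.261, d = 0.321.
A–C: 3/23 differ, p = 0.130, d = 0.143.
B–C: 5/23 differ, p = 0.217, d = 0.257.
The smallest distance is between A and C.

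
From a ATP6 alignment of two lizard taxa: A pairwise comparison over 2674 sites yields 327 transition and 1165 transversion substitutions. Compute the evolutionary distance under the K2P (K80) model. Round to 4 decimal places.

P = 327/2674 ≈ 0.122289 and Q = 1165/2674 ≈ 0.435677.
Under the Kimura two-parameter model, d = −½ ln(1 − 2P − Q) − ¼ ln(1 − 2Q).
1 − 2P − Q = 0.319745, giving −½ ln(0.319745) = 0.570116.
1 − 2Q = 0.128646, giving −¼ ln(0.128646) = 0.512673.
d = 0.570116 + 0.512673 = 1.082789.

1.0828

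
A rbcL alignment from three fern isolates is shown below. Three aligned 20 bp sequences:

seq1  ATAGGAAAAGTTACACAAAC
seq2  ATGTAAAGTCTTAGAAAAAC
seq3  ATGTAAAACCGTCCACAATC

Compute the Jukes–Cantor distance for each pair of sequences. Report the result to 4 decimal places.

seq1–seq2: 8/20 sites differ → p = 0.4, d = −0.75 ln(1 − 0.533333) = 0.571605 ≈ 0.5716.
seq1–seq3: 8/20 sites differ → p = 0.4, d = −0.75 ln(1 − 0.533333) = 0.571605 ≈ 0.5716.
seq2–seq3: 7/20 sites differ → p = 0.35, d = −0.75 ln(1 − 0.466667) = 0.471457 ≈ 0.4715.

d(seq1,seq2) = 0.5716, d(seq1,seq3) = 0.5716, d(seq2,seq3) = 0.4715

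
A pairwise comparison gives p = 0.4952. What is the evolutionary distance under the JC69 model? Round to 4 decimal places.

d = −(3/4) ln(1 − 4p/3) = −0.75 ln(1 − 0.660267) = −0.75 ln(0.339733)
  = −0.75 × (-1.079595) = 0.809696 substitutions/site.

0.8097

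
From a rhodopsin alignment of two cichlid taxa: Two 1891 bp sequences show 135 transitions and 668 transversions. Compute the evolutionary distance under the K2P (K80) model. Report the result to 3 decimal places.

P = 135/1891 ≈ 0.071391 and Q = 668/1891 ≈ 0.353252.
Under the Kimura two-parameter model, d = −½ ln(1 − 2P − Q) − ¼ ln(1 − 2Q).
1 − 2P − Q = 0.503966, giving −½ ln(0.503966) = 0.342623.
1 − 2Q = 0.293496, giving −¼ ln(0.293496) = 0.306473.
d = 0.342623 + 0.306473 = 0.649096.

0.649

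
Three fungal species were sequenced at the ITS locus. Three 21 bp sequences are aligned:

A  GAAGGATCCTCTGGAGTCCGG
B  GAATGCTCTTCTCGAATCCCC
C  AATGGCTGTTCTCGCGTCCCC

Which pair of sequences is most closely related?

A–B: 7/21 differ, p = 0.333, d = 0.441.
A–C: 9/21 differ, p = 0.429, d = 0.635.
B–C: 6/21 differ, p = 0.286, d = 0.360.
The smallest distance is between B and C.

B and C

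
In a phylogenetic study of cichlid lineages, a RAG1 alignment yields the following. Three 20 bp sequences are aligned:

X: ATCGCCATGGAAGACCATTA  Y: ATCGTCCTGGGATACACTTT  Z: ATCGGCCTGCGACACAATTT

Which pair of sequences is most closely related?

X–Y: 7/20 differ, p = 0.350, d = 0.471.
X–Z: 7/20 differ, p = 0.350, d = 0.471.
Y–Z: 4/20 differ, p = 0.200, d = 0.233.
The smallest distance is between Y and Z.

Y and Z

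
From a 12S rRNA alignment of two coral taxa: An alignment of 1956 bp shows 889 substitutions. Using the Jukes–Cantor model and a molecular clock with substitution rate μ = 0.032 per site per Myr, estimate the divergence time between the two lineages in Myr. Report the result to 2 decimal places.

10.91

p = 889/1956 ≈ 0.454499.
d = −(3/4) ln(1 − 4p/3) = −0.75 ln(1 − 0.605999) = −0.75 ln(0.394001)
  = −0.75 × (-0.931402) = 0.698552 substitutions/site.
Under a molecular clock d = 2μt, so t = d/(2μ) = 0.698552 / (2 × 0.032) = 10.91 Myr.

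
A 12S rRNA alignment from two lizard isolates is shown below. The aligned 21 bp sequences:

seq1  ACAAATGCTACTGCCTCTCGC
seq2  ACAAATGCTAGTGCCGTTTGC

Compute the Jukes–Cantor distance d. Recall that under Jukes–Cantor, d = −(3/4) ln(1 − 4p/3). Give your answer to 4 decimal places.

The sequences differ at 4 of 21 sites (11, 16, 17, 19), so p = 4/21 ≈ 0.190476.
d = −(3/4) ln(1 − 4p/3) = −0.75 ln(1 − 0.253968) = −0.75 ln(0.746032)
  = −0.75 × (-0.292987) = 0.219740 substitutions/site.

0.2197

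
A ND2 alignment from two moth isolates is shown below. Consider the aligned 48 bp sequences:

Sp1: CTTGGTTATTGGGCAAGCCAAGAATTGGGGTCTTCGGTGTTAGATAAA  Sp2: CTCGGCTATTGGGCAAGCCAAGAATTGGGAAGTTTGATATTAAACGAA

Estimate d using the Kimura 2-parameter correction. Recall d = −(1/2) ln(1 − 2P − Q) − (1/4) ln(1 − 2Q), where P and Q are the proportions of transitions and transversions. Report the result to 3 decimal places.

0.291

Of 48 sites, 9 differences are transitions and 2 are transversions, so P = 9/48 = 0.1875 and Q = 2/48 ≈ 0.041667.
Under the Kimura two-parameter model, d = −½ ln(1 − 2P − Q) − ¼ ln(1 − 2Q).
1 − 2P − Q = 0.583333, giving −½ ln(0.583333) = 0.269499.
1 − 2Q = 0.916666, giving −¼ ln(0.916666) = 0.021753.
d = 0.269499 + 0.021753 = 0.291252.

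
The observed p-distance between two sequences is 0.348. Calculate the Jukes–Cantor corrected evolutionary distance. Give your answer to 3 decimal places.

d = −(3/4) ln(1 − 4p/3) = −0.75 ln(1 − 0.464) = −0.75 ln(0.536)
  = −0.75 × (-0.623621) = 0.467716 substitutions/site.

0.468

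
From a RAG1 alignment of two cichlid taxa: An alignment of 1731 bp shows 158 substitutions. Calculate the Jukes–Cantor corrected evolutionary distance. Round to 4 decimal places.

p = 158/1731 ≈ 0.091277.
d = −(3/4) ln(1 − 4p/3) = −0.75 ln(1 − 0.121703) = −0.75 ln(0.878297)
  = −0.75 × (-0.129770) = 0.097328 substitutions/site.

0.0973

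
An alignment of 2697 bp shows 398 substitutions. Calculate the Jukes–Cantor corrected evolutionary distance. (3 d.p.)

p = 398/2697 ≈ 0.147571.
d = −(3/4) ln(1 − 4p/3) = −0.75 ln(1 − 0.196761) = −0.75 ln(0.803239)
  = −0.75 × (-0.219103) = 0.164327 substitutions/site.

0.164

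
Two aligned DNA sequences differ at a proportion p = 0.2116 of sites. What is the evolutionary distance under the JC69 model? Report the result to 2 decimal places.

0.25

d = −(3/4) ln(1 − 4p/3) = −0.75 ln(1 − 0.282133) = −0.75 ln(0.717867)
  = −0.75 × (-0.331471) = 0.248603 substitutions/site.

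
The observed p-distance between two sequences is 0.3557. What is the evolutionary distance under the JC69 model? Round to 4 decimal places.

0.4822

d = −(3/4) ln(1 − 4p/3) = −0.75 ln(1 − 0.474267) = −0.75 ln(0.525733)
  = −0.75 × (-0.642962) = 0.482222 substitutions/site.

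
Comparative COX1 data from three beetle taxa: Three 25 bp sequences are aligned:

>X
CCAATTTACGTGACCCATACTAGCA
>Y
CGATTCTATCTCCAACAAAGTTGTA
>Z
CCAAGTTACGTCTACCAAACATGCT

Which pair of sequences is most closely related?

X–Y: 13/25 differ, p = 0.520, d = 0.886.
X–Z: 8/25 differ, p = 0.320, d = 0.417.
Y–Z: 12/25 differ, p = 0.480, d = 0.766.
The smallest distance is between X and Z.

X and Z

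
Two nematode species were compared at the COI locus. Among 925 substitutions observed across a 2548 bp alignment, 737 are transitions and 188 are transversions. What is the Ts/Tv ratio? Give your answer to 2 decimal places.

3.92

R = 737/188 = 3.920212… ≈ 3.92 (to 2 d.p.).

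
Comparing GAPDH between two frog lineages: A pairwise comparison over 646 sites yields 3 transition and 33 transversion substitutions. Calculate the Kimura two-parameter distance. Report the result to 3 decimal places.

0.058

P = 3/646 ≈ 0.004644 and Q = 33/646 ≈ 0.051084.
Under the Kimura two-parameter model, d = −½ ln(1 − 2P − Q) − ¼ ln(1 − 2Q).
1 − 2P − Q = 0.939628, giving −½ ln(0.939628) = 0.031136.
1 − 2Q = 0.897832, giving −¼ ln(0.897832) = 0.026943.
d = 0.031136 + 0.026943 = 0.058079.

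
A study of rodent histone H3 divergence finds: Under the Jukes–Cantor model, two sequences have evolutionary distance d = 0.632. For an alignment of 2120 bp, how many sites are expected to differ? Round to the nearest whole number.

Invert JC69: p = (3/4)(1 − e^(−4d/3)) = 0.75 × (1 − e^(-0.842667)) = 0.75 × (1 − 0.430561) = 0.427079.
Expected differing sites = pL ≈ 0.427079 × 2120 = 905.40748 ≈ 905.

905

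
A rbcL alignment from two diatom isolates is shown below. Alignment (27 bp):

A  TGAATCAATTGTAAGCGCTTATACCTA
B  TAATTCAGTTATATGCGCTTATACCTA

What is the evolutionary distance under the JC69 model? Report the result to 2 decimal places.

0.21

The sequences differ at 5 of 27 sites (2, 4, 8, 11, 14), so p = 5/27 ≈ 0.185185.
d = −(3/4) ln(1 − 4p/3) = −0.75 ln(1 − 0.246913) = −0.75 ln(0.753087)
  = −0.75 × (-0.283575) = 0.212681 substitutions/site.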